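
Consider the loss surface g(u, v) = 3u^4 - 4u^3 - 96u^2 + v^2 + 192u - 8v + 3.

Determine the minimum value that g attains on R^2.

-1293

g(u,v) separates as P(u) + Q(v) + 3, so its minimum is min P + min Q + 3.
P'(u) = 12(u - 4)(u - 1)(u + 4) vanishes at u ∈ {-4, 1, 4}; Q'(v) = 2v - 8 vanishes at v ∈ {4}.
Local minima of P (where P''>0): P(-4)=-1280, P(4)=-256. Local minima of Q: Q(4)=-16.
So the global minimum of g is P(-4) + Q(4) + 3 = -1280 − 16 + 3 = -1293, attained at (-4, 4).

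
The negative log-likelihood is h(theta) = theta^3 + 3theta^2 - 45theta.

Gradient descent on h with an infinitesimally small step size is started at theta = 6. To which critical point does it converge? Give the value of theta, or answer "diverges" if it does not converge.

3

h'(theta) = 3(theta - 3)(theta + 5), so h'(6) = 99.
Gradient descent moves in the -h' direction, i.e. theta is decreasing.
The nearest critical point in that direction is theta = 3, where h'' = 24 > 0 (a local minimum). The iterate converges there.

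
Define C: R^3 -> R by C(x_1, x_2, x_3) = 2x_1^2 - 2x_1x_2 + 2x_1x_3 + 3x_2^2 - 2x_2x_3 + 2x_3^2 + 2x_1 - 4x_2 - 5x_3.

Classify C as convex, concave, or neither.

C is quadratic, so its Hessian is the constant matrix H = [[4, -2, 2], [-2, 6, -2], [2, -2, 4]].
Leading principal minors: 4, 20, 56.
All positive ⇒ H ≻ 0 ⇒ convex.

convex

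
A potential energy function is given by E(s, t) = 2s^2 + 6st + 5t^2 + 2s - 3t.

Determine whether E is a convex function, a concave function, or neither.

convex

E is quadratic, so its Hessian is the constant matrix H = [[4, 6], [6, 10]].
det(H) = 4, tr(H) = 14.
det(H) > 0 and tr(H) > 0, so H is positive definite everywhere: convex.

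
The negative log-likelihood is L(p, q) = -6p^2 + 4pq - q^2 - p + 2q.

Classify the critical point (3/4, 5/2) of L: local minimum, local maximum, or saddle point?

local maximum

The Hessian of L is constant: H = [[-12, 4], [4, -2]].
det(H) = (-12)·(-2) − 4² = 8.
det(H) > 0 and tr(H) = -14 < 0, so H is negative definite and the point is a local maximum.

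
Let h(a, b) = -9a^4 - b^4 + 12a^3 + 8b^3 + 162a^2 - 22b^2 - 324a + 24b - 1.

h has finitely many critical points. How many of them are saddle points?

h separates as a function of a plus a function of b, so ∇h=0 decouples.
∂h/∂a = -36(a - 3)(a - 1)(a + 3) = 0 at a ∈ {-3, 1, 3}; ∂h/∂b = -4(b - 3)(b - 2)(b - 1) = 0 at b ∈ {1, 2, 3}.
The Hessian is diagonal: diag(h_aa, h_bb). Second derivatives: h_aa(-3)=-864, h_aa(1)=288, h_aa(3)=-432; h_bb(1)=-8, h_bb(2)=4, h_bb(3)=-8.
Saddle points occur where the two diagonal entries have opposite signs: (-3, 2), (1, 1), (1, 3), (3, 2). Count: 4.

4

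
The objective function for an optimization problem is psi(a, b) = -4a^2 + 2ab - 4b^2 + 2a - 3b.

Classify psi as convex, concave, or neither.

concave

psi is quadratic, so its Hessian is the constant matrix H = [[-8, 2], [2, -8]].
det(H) = 60, tr(H) = -16.
det(H) > 0 and tr(H) < 0, so H is negative definite everywhere: concave.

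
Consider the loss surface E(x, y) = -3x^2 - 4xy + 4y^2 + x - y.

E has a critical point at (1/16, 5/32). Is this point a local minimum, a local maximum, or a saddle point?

saddle point

The Hessian of E is constant: H = [[-6, -4], [-4, 8]].
det(H) = (-6)·8 − (-4)² = -64.
Since det(H) < 0, H is indefinite and the critical point is a saddle point.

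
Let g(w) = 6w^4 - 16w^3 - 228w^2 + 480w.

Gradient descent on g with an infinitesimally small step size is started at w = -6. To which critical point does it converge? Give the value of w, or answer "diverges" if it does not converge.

-4

g'(w) = 24(w - 5)(w - 1)(w + 4), so g'(-6) = -3696.
Gradient descent moves in the -g' direction, i.e. w is increasing.
The nearest critical point in that direction is w = -4, where g'' = 1080 > 0 (a local minimum). The iterate converges there.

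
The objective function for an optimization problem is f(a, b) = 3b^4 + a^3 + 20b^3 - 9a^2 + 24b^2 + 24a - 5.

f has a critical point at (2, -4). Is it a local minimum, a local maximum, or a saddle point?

The mixed partial ∂²f/∂a∂b is 0, so the Hessian at any point is diag(f_aa, f_bb) = diag(6(a - 3), 12(3b^2 + 10b + 4)).
At (2, -4): H = diag(-6, 144).
The eigenvalues have opposite signs, so H is indefinite: a saddle point.

saddle point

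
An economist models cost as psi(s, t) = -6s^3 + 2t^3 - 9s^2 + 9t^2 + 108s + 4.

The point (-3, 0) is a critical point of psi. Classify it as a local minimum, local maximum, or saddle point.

The mixed partial ∂²psi/∂s∂t is 0, so the Hessian at any point is diag(psi_ss, psi_tt) = diag(-18(2s + 1), 6(2t + 3)).
At (-3, 0): H = diag(90, 18).
Both eigenvalues are positive, so H is positive definite: a local minimum.

local minimum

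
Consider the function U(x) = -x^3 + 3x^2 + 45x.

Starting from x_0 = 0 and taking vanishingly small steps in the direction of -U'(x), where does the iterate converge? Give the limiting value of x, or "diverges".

U'(x) = -3(x - 5)(x + 3), so U'(0) = 45.
Gradient descent moves in the -U' direction, i.e. x is decreasing.
The nearest critical point in that direction is x = -3, where U'' = 24 > 0 (a local minimum). The iterate converges there.

-3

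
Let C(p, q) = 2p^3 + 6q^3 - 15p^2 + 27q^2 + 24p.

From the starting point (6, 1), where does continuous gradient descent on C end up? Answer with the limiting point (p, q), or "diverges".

(4, 0)

C is separable, so gradient descent decouples: p follows -∂C/∂p, q follows -∂C/∂q.
∂C/∂p = 6(p - 4)(p - 1); at p=6 this is 60, so p decreases.
∂C/∂q = 18q(q + 3); at q=1 this is 72, so q decreases.
p converges to its nearest critical value 4 (a local min of the p-part); q converges to 0. The iterate converges to (4, 0).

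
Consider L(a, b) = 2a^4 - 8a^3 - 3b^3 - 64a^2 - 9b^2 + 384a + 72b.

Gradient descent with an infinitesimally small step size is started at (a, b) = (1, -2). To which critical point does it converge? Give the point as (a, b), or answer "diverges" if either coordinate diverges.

L is separable, so gradient descent decouples: a follows -∂L/∂a, b follows -∂L/∂b.
∂L/∂a = 8(a - 4)(a - 3)(a + 4); at a=1 this is 240, so a decreases.
∂L/∂b = -9(b - 2)(b + 4); at b=-2 this is 72, so b decreases.
a converges to its nearest critical value -4 (a local min of the a-part); b converges to -4. The iterate converges to (-4, -4).

(-4, -4)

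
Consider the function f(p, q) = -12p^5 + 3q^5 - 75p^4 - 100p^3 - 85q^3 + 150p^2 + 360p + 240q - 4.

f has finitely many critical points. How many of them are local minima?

4

f separates as a function of p plus a function of q, so ∇f=0 decouples.
∂f/∂p = -60(p - 1)(p + 1)(p + 2)(p + 3) = 0 at p ∈ {-3, -2, -1, 1}; ∂f/∂q = 15(q - 4)(q - 1)(q + 1)(q + 4) = 0 at q ∈ {-4, -1, 1, 4}.
The Hessian is diagonal: diag(f_pp, f_qq). Second derivatives: f_pp(-3)=480, f_pp(-2)=-180, f_pp(-1)=240, f_pp(1)=-1440; f_qq(-4)=-1800, f_qq(-1)=450, f_qq(1)=-450, f_qq(4)=1800.
Local minima occur where both diagonal entries positive: (-3, -1), (-3, 4), (-1, -1), (-1, 4). Count: 4.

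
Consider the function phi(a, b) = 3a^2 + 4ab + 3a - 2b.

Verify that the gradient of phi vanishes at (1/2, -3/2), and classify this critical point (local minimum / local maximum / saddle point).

saddle point

∇phi = (6a + 4b + 3, 4a - 2); substituting (1/2, -3/2) gives ∇phi = (0, 0), so (1/2, -3/2) is indeed a critical point.
The Hessian of phi is constant: H = [[6, 4], [4, 0]].
det(H) = 6·0 − 4² = -16.
Since det(H) < 0, H is indefinite and the critical point is a saddle point.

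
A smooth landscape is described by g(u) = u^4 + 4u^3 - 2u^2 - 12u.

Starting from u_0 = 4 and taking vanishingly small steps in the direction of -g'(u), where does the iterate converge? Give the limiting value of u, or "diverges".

g'(u) = 4(u - 1)(u + 1)(u + 3), so g'(4) = 420.
Gradient descent moves in the -g' direction, i.e. u is decreasing.
The nearest critical point in that direction is u = 1, where g'' = 32 > 0 (a local minimum). The iterate converges there.

1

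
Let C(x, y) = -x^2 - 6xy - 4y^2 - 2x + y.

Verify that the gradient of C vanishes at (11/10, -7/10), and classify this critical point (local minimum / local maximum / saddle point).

saddle point

∇C = (-2x - 6y - 2, -6x - 8y + 1); substituting (11/10, -7/10) gives ∇C = (0, 0), so (11/10, -7/10) is indeed a critical point.
The Hessian of C is constant: H = [[-2, -6], [-6, -8]].
det(H) = (-2)·(-8) − (-6)² = -20.
Since det(H) < 0, H is indefinite and the critical point is a saddle point.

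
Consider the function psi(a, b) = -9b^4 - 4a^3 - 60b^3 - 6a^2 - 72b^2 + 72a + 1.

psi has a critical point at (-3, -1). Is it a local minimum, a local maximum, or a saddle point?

local minimum

The mixed partial ∂²psi/∂a∂b is 0, so the Hessian at any point is diag(psi_aa, psi_bb) = diag(-12(2a + 1), -36(3b^2 + 10b + 4)).
At (-3, -1): H = diag(60, 108).
Both eigenvalues are positive, so H is positive definite: a local minimum.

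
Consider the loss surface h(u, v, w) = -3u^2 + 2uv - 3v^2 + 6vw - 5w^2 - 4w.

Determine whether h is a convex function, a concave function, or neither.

concave

h is quadratic, so its Hessian is the constant matrix H = [[-6, 2, 0], [2, -6, 6], [0, 6, -10]].
Leading principal minors: -6, 32, -104.
Signs alternate −, +, − ⇒ H ≺ 0 ⇒ concave.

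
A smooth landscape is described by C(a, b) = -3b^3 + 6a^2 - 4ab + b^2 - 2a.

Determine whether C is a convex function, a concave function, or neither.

neither

The term -3b^3 is cubic, so the Hessian is not constant.
∂²C/∂b² = -18b + 2, which takes both signs as b varies (negative for sufficiently large b). A diagonal entry of the Hessian changing sign means the Hessian is neither positive- nor negative-semidefinite on all of R^2.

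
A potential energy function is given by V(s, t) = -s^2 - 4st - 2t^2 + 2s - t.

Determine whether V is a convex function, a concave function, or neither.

V is quadratic, so its Hessian is the constant matrix H = [[-2, -4], [-4, -4]].
det(H) = -8, tr(H) = -6.
det(H) < 0, so H is indefinite: neither convex nor concave.

neither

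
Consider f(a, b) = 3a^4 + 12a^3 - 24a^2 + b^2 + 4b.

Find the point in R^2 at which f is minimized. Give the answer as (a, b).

(-4, -2)

f(a,b) separates as P(a) + Q(b), so its minimum is min P + min Q.
P'(a) = 12a(a - 1)(a + 4) vanishes at a ∈ {-4, 0, 1}; Q'(b) = 2b + 4 vanishes at b ∈ {-2}.
Local minima of P (where P''>0): P(-4)=-384, P(1)=-9. Local minima of Q: Q(-2)=-4.
So the global minimum of f is P(-4) + Q(-2) = -384 − 4 = -388, attained at (-4, -2).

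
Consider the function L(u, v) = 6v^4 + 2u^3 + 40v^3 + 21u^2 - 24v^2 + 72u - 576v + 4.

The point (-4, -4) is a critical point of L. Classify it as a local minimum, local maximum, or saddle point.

saddle point

The mixed partial ∂²L/∂u∂v is 0, so the Hessian at any point is diag(L_uu, L_vv) = diag(6(2u + 7), 24(3v^2 + 10v - 2)).
At (-4, -4): H = diag(-6, 144).
The eigenvalues have opposite signs, so H is indefinite: a saddle point.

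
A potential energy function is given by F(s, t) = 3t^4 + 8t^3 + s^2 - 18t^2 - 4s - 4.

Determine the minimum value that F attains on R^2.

F(s,t) separates as P(s) + Q(t) − 4, so its minimum is min P + min Q − 4.
P'(s) = 2s - 4 vanishes at s ∈ {2}; Q'(t) = 12t(t - 1)(t + 3) vanishes at t ∈ {-3, 0, 1}.
Local minima of P (where P''>0): P(2)=-4. Local minima of Q: Q(-3)=-135, Q(1)=-7.
So the global minimum of F is P(2) + Q(-3) − 4 = -4 − 135 − 4 = -143, attained at (2, -3).

-143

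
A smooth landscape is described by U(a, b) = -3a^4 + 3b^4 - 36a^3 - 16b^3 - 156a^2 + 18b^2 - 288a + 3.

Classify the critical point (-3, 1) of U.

The mixed partial ∂²U/∂a∂b is 0, so the Hessian at any point is diag(U_aa, U_bb) = diag(-12(3a^2 + 18a + 26), 12(3b^2 - 8b + 3)).
At (-3, 1): H = diag(12, -24).
The eigenvalues have opposite signs, so H is indefinite: a saddle point.

saddle point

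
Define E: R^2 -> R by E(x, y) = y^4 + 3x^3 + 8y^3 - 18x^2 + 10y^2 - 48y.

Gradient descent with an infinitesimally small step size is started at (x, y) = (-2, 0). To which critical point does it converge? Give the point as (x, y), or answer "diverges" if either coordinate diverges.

E is separable, so gradient descent decouples: x follows -∂E/∂x, y follows -∂E/∂y.
∂E/∂x = 9x(x - 4); at x=-2 this is 108, so x decreases.
∂E/∂y = 4(y - 1)(y + 3)(y + 4); at y=0 this is -48, so y increases.
The x-coordinate has no critical point in that direction and runs off to infinity.

diverges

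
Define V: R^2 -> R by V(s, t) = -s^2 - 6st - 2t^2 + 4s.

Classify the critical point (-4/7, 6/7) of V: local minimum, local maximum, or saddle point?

saddle point

The Hessian of V is constant: H = [[-2, -6], [-6, -4]].
det(H) = (-2)·(-4) − (-6)² = -28.
Since det(H) < 0, H is indefinite and the critical point is a saddle point.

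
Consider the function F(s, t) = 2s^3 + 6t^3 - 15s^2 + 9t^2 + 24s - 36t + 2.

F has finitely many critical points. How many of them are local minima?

1

F separates as a function of s plus a function of t, so ∇F=0 decouples.
∂F/∂s = 6(s - 4)(s - 1) = 0 at s ∈ {1, 4}; ∂F/∂t = 18(t - 1)(t + 2) = 0 at t ∈ {-2, 1}.
The Hessian is diagonal: diag(F_ss, F_tt). Second derivatives: F_ss(1)=-18, F_ss(4)=18; F_tt(-2)=-54, F_tt(1)=54.
Local minima occur where both diagonal entries positive: (4, 1). Count: 1.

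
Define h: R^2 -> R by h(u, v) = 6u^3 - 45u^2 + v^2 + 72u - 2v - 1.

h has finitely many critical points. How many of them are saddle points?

h separates as a function of u plus a function of v, so ∇h=0 decouples.
∂h/∂u = 18(u - 4)(u - 1) = 0 at u ∈ {1, 4}; ∂h/∂v = 2(v - 1) = 0 at v ∈ {1}.
The Hessian is diagonal: diag(h_uu, h_vv). Second derivatives: h_uu(1)=-54, h_uu(4)=54; h_vv(1)=2.
Saddle points occur where the two diagonal entries have opposite signs: (1, 1). Count: 1.

1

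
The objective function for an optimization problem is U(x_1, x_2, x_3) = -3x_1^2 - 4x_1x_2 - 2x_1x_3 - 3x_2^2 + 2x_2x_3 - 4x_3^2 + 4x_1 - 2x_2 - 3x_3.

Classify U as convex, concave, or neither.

concave

U is quadratic, so its Hessian is the constant matrix H = [[-6, -4, -2], [-4, -6, 2], [-2, 2, -8]].
Leading principal minors: -6, 20, -80.
Signs alternate −, +, − ⇒ H ≺ 0 ⇒ concave.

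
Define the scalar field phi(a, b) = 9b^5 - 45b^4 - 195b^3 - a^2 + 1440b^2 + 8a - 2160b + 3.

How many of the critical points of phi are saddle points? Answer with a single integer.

phi separates as a function of a plus a function of b, so ∇phi=0 decouples.
∂phi/∂a = -2(a - 4) = 0 at a ∈ {4}; ∂phi/∂b = 45(b - 4)(b - 3)(b - 1)(b + 4) = 0 at b ∈ {-4, 1, 3, 4}.
The Hessian is diagonal: diag(phi_aa, phi_bb). Second derivatives: phi_aa(4)=-2; phi_bb(-4)=-12600, phi_bb(1)=1350, phi_bb(3)=-630, phi_bb(4)=1080.
Saddle points occur where the two diagonal entries have opposite signs: (4, 1), (4, 4). Count: 2.

2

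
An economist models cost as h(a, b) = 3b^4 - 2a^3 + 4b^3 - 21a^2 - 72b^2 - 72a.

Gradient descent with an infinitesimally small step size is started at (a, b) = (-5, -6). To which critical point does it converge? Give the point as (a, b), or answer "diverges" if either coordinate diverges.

h is separable, so gradient descent decouples: a follows -∂h/∂a, b follows -∂h/∂b.
∂h/∂a = -6(a + 3)(a + 4); at a=-5 this is -12, so a increases.
∂h/∂b = 12b(b - 3)(b + 4); at b=-6 this is -1296, so b increases.
a converges to its nearest critical value -4 (a local min of the a-part); b converges to -4. The iterate converges to (-4, -4).

(-4, -4)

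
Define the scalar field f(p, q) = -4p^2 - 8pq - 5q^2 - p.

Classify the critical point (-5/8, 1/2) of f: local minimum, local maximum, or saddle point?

local maximum

The Hessian of f is constant: H = [[-8, -8], [-8, -10]].
det(H) = (-8)·(-10) − (-8)² = 16.
det(H) > 0 and tr(H) = -18 < 0, so H is negative definite and the point is a local maximum.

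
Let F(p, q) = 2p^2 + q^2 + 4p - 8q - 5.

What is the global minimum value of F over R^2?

-23

F(p,q) separates as A(p) + B(q) − 5, so its minimum is min A + min B − 5.
A'(p) = 4p + 4 vanishes at p ∈ {-1}; B'(q) = 2q - 8 vanishes at q ∈ {4}.
Local minima of A (where A''>0): A(-1)=-2. Local minima of B: B(4)=-16.
So the global minimum of F is A(-1) + B(4) − 5 = -2 − 16 − 5 = -23, attained at (-1, 4).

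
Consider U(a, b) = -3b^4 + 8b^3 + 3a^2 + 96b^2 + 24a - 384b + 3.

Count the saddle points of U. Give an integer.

U separates as a function of a plus a function of b, so ∇U=0 decouples.
∂U/∂a = 6(a + 4) = 0 at a ∈ {-4}; ∂U/∂b = -12(b - 4)(b - 2)(b + 4) = 0 at b ∈ {-4, 2, 4}.
The Hessian is diagonal: diag(U_aa, U_bb). Second derivatives: U_aa(-4)=6; U_bb(-4)=-576, U_bb(2)=144, U_bb(4)=-192.
Saddle points occur where the two diagonal entries have opposite signs: (-4, -4), (-4, 4). Count: 2.

2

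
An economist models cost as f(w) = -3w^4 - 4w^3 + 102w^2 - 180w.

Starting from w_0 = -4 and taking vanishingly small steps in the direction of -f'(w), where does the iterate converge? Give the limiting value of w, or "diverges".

f'(w) = -12(w - 3)(w - 1)(w + 5), so f'(-4) = -420.
Gradient descent moves in the -f' direction, i.e. w is increasing.
The nearest critical point in that direction is w = 1, where f'' = 144 > 0 (a local minimum). The iterate converges there.

1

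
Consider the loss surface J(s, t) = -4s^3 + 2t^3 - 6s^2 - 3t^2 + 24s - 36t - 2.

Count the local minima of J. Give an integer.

J separates as a function of s plus a function of t, so ∇J=0 decouples.
∂J/∂s = -12(s - 1)(s + 2) = 0 at s ∈ {-2, 1}; ∂J/∂t = 6(t - 3)(t + 2) = 0 at t ∈ {-2, 3}.
The Hessian is diagonal: diag(J_ss, J_tt). Second derivatives: J_ss(-2)=36, J_ss(1)=-36; J_tt(-2)=-30, J_tt(3)=30.
Local minima occur where both diagonal entries positive: (-2, 3). Count: 1.

1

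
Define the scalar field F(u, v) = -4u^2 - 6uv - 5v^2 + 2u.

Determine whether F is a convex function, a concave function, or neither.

F is quadratic, so its Hessian is the constant matrix H = [[-8, -6], [-6, -10]].
det(H) = 44, tr(H) = -18.
det(H) > 0 and tr(H) < 0, so H is negative definite everywhere: concave.

concave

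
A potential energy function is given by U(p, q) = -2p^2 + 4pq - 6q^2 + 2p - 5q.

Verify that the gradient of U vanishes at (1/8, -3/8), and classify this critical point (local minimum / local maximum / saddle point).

local maximum

∇U = (-4p + 4q + 2, 4p - 12q - 5); substituting (1/8, -3/8) gives ∇U = (0, 0), so (1/8, -3/8) is indeed a critical point.
The Hessian of U is constant: H = [[-4, 4], [4, -12]].
det(H) = (-4)·(-12) − 4² = 32.
det(H) > 0 and tr(H) = -16 < 0, so H is negative definite and the point is a local maximum.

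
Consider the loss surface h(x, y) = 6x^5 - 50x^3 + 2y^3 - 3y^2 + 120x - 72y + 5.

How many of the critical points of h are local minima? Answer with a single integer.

2

h separates as a function of x plus a function of y, so ∇h=0 decouples.
∂h/∂x = 30(x - 2)(x - 1)(x + 1)(x + 2) = 0 at x ∈ {-2, -1, 1, 2}; ∂h/∂y = 6(y - 4)(y + 3) = 0 at y ∈ {-3, 4}.
The Hessian is diagonal: diag(h_xx, h_yy). Second derivatives: h_xx(-2)=-360, h_xx(-1)=180, h_xx(1)=-180, h_xx(2)=360; h_yy(-3)=-42, h_yy(4)=42.
Local minima occur where both diagonal entries positive: (-1, 4), (2, 4). Count: 2.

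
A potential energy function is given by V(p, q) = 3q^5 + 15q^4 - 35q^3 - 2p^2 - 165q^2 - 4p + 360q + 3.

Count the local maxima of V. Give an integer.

2

V separates as a function of p plus a function of q, so ∇V=0 decouples.
∂V/∂p = -4(p + 1) = 0 at p ∈ {-1}; ∂V/∂q = 15(q - 2)(q - 1)(q + 3)(q + 4) = 0 at q ∈ {-4, -3, 1, 2}.
The Hessian is diagonal: diag(V_pp, V_qq). Second derivatives: V_pp(-1)=-4; V_qq(-4)=-450, V_qq(-3)=300, V_qq(1)=-300, V_qq(2)=450.
Local maxima occur where both diagonal entries negative: (-1, -4), (-1, 1). Count: 2.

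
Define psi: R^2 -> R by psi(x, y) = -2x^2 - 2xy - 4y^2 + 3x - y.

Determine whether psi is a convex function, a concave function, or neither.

concave

psi is quadratic, so its Hessian is the constant matrix H = [[-4, -2], [-2, -8]].
det(H) = 28, tr(H) = -12.
det(H) > 0 and tr(H) < 0, so H is negative definite everywhere: concave.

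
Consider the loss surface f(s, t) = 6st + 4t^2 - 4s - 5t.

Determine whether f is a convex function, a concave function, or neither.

neither

f is quadratic, so its Hessian is the constant matrix H = [[0, 6], [6, 8]].
det(H) = -36, tr(H) = 8.
det(H) < 0, so H is indefinite: neither convex nor concave.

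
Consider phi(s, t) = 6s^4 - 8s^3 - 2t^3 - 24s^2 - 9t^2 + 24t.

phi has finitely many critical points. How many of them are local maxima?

phi separates as a function of s plus a function of t, so ∇phi=0 decouples.
∂phi/∂s = 24s(s - 2)(s + 1) = 0 at s ∈ {-1, 0, 2}; ∂phi/∂t = -6(t - 1)(t + 4) = 0 at t ∈ {-4, 1}.
The Hessian is diagonal: diag(phi_ss, phi_tt). Second derivatives: phi_ss(-1)=72, phi_ss(0)=-48, phi_ss(2)=144; phi_tt(-4)=30, phi_tt(1)=-30.
Local maxima occur where both diagonal entries negative: (0, 1). Count: 1.

1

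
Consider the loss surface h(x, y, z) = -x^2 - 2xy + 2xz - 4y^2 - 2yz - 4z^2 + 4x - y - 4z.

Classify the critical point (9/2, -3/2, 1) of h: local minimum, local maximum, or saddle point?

The Hessian is constant: H = [[-2, -2, 2], [-2, -8, -2], [2, -2, -8]].
Leading principal minors: Δ₁ = -2, Δ₂ = 12, Δ₃ = -40.
The minors alternate sign starting negative (−, +, −), so H is negative definite: a local maximum.

local maximum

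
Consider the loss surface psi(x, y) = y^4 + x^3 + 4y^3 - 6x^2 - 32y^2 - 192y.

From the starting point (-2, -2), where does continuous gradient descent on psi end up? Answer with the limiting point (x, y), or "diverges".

diverges

psi is separable, so gradient descent decouples: x follows -∂psi/∂x, y follows -∂psi/∂y.
∂psi/∂x = 3x(x - 4); at x=-2 this is 36, so x decreases.
∂psi/∂y = 4(y - 4)(y + 3)(y + 4); at y=-2 this is -48, so y increases.
The x-coordinate has no critical point in that direction and runs off to infinity.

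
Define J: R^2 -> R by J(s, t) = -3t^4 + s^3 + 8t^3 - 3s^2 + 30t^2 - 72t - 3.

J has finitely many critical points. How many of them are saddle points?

J separates as a function of s plus a function of t, so ∇J=0 decouples.
∂J/∂s = 3s(s - 2) = 0 at s ∈ {0, 2}; ∂J/∂t = -12(t - 3)(t - 1)(t + 2) = 0 at t ∈ {-2, 1, 3}.
The Hessian is diagonal: diag(J_ss, J_tt). Second derivatives: J_ss(0)=-6, J_ss(2)=6; J_tt(-2)=-180, J_tt(1)=72, J_tt(3)=-120.
Saddle points occur where the two diagonal entries have opposite signs: (0, 1), (2, -2), (2, 3). Count: 3.

3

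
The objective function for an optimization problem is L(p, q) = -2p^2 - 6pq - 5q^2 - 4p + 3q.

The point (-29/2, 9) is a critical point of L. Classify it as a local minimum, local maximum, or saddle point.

local maximum

The Hessian of L is constant: H = [[-4, -6], [-6, -10]].
det(H) = (-4)·(-10) − (-6)² = 4.
det(H) > 0 and tr(H) = -14 < 0, so H is negative definite and the point is a local maximum.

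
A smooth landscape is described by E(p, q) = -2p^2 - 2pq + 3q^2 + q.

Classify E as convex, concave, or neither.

E is quadratic, so its Hessian is the constant matrix H = [[-4, -2], [-2, 6]].
det(H) = -28, tr(H) = 2.
det(H) < 0, so H is indefinite: neither convex nor concave.

neither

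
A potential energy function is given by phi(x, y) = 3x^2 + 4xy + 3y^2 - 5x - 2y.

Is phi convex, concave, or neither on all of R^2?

phi is quadratic, so its Hessian is the constant matrix H = [[6, 4], [4, 6]].
det(H) = 20, tr(H) = 12.
det(H) > 0 and tr(H) > 0, so H is positive definite everywhere: convex.

convex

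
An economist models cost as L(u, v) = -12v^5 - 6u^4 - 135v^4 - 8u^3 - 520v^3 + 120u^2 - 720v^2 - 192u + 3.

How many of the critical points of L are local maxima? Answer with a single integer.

4

L separates as a function of u plus a function of v, so ∇L=0 decouples.
∂L/∂u = -24(u - 2)(u - 1)(u + 4) = 0 at u ∈ {-4, 1, 2}; ∂L/∂v = -60v(v + 2)(v + 3)(v + 4) = 0 at v ∈ {-4, -3, -2, 0}.
The Hessian is diagonal: diag(L_uu, L_vv). Second derivatives: L_uu(-4)=-720, L_uu(1)=120, L_uu(2)=-144; L_vv(-4)=480, L_vv(-3)=-180, L_vv(-2)=240, L_vv(0)=-1440.
Local maxima occur where both diagonal entries negative: (-4, -3), (-4, 0), (2, -3), (2, 0). Count: 4.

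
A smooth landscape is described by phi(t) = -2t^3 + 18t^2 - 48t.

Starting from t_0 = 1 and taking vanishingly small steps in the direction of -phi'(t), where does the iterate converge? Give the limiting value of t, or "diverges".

2

phi'(t) = -6(t - 4)(t - 2), so phi'(1) = -18.
Gradient descent moves in the -phi' direction, i.e. t is increasing.
The nearest critical point in that direction is t = 2, where phi'' = 12 > 0 (a local minimum). The iterate converges there.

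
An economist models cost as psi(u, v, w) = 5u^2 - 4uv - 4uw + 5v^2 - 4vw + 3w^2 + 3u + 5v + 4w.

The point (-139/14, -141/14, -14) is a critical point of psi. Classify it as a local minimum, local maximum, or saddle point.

local minimum

The Hessian is constant: H = [[10, -4, -4], [-4, 10, -4], [-4, -4, 6]].
Leading principal minors: Δ₁ = 10, Δ₂ = 84, Δ₃ = 56.
All leading minors are positive, so H is positive definite: a local minimum.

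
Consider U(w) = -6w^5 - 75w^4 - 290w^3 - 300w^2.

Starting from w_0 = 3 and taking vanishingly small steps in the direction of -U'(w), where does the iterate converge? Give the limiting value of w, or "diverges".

U'(w) = -30w(w + 1)(w + 4)(w + 5), so U'(3) = -20160.
Gradient descent moves in the -U' direction, i.e. w is increasing.
There is no critical point above w=3, and U' keeps the same sign, so the iterate runs off to +∞.

diverges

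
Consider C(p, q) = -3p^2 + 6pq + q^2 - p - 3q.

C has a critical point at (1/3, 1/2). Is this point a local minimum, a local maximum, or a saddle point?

saddle point

The Hessian of C is constant: H = [[-6, 6], [6, 2]].
det(H) = (-6)·2 − 6² = -48.
Since det(H) < 0, H is indefinite and the critical point is a saddle point.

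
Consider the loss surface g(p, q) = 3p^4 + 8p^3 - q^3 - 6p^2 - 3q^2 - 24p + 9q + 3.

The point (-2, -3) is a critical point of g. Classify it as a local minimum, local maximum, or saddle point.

The mixed partial ∂²g/∂p∂q is 0, so the Hessian at any point is diag(g_pp, g_qq) = diag(12(3p^2 + 4p - 1), -6(q + 1)).
At (-2, -3): H = diag(36, 12).
Both eigenvalues are positive, so H is positive definite: a local minimum.

local minimum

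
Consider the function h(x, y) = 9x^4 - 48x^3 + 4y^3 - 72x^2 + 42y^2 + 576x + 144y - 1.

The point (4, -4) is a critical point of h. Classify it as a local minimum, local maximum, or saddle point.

The mixed partial ∂²h/∂x∂y is 0, so the Hessian at any point is diag(h_xx, h_yy) = diag(36(3x^2 - 8x - 4), 12(2y + 7)).
At (4, -4): H = diag(432, -12).
The eigenvalues have opposite signs, so H is indefinite: a saddle point.

saddle point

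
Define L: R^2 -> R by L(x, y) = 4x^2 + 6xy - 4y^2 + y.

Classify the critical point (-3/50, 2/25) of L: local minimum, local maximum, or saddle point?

The Hessian of L is constant: H = [[8, 6], [6, -8]].
det(H) = 8·(-8) − 6² = -100.
Since det(H) < 0, H is indefinite and the critical point is a saddle point.

saddle point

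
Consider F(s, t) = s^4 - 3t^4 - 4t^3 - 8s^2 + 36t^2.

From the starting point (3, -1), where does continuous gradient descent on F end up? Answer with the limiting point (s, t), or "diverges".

(2, 0)

F is separable, so gradient descent decouples: s follows -∂F/∂s, t follows -∂F/∂t.
∂F/∂s = 4s(s - 2)(s + 2); at s=3 this is 60, so s decreases.
∂F/∂t = -12t(t - 2)(t + 3); at t=-1 this is -72, so t increases.
s converges to its nearest critical value 2 (a local min of the s-part); t converges to 0. The iterate converges to (2, 0).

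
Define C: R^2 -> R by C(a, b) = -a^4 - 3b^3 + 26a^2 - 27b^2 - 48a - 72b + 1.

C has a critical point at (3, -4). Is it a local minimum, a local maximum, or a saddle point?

The mixed partial ∂²C/∂a∂b is 0, so the Hessian at any point is diag(C_aa, C_bb) = diag(4(-3a^2 + 13), -18(b + 3)).
At (3, -4): H = diag(-56, 18).
The eigenvalues have opposite signs, so H is indefinite: a saddle point.

saddle point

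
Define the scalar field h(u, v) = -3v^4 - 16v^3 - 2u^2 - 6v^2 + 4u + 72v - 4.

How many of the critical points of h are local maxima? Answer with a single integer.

h separates as a function of u plus a function of v, so ∇h=0 decouples.
∂h/∂u = -4(u - 1) = 0 at u ∈ {1}; ∂h/∂v = -12(v - 1)(v + 2)(v + 3) = 0 at v ∈ {-3, -2, 1}.
The Hessian is diagonal: diag(h_uu, h_vv). Second derivatives: h_uu(1)=-4; h_vv(-3)=-48, h_vv(-2)=36, h_vv(1)=-144.
Local maxima occur where both diagonal entries negative: (1, -3), (1, 1). Count: 2.

2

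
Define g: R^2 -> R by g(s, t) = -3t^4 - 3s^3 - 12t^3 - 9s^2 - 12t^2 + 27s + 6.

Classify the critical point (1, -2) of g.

local maximum

The mixed partial ∂²g/∂s∂t is 0, so the Hessian at any point is diag(g_ss, g_tt) = diag(-18(s + 1), -12(3t^2 + 6t + 2)).
At (1, -2): H = diag(-36, -24).
Both eigenvalues are negative, so H is negative definite: a local maximum.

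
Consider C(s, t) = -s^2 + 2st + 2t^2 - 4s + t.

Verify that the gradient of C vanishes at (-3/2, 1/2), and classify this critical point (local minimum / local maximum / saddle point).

saddle point

∇C = (-2s + 2t - 4, 2s + 4t + 1); substituting (-3/2, 1/2) gives ∇C = (0, 0), so (-3/2, 1/2) is indeed a critical point.
The Hessian of C is constant: H = [[-2, 2], [2, 4]].
det(H) = (-2)·4 − 2² = -12.
Since det(H) < 0, H is indefinite and the critical point is a saddle point.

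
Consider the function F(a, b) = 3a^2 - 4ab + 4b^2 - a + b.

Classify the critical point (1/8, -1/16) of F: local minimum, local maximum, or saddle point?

The Hessian of F is constant: H = [[6, -4], [-4, 8]].
det(H) = 6·8 − (-4)² = 32.
det(H) > 0 and tr(H) = 14 > 0, so H is positive definite and the point is a local minimum.

local minimum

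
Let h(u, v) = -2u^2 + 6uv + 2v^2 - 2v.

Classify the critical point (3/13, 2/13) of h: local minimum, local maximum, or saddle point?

The Hessian of h is constant: H = [[-4, 6], [6, 4]].
det(H) = (-4)·4 − 6² = -52.
Since det(H) < 0, H is indefinite and the critical point is a saddle point.

saddle point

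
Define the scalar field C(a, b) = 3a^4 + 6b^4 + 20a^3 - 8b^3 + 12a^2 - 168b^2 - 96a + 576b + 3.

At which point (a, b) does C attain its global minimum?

(1, -4)

C(a,b) separates as P(a) + Q(b) + 3, so its minimum is min P + min Q + 3.
P'(a) = 12(a - 1)(a + 2)(a + 4) vanishes at a ∈ {-4, -2, 1}; Q'(b) = 24(b - 3)(b - 2)(b + 4) vanishes at b ∈ {-4, 2, 3}.
Local minima of P (where P''>0): P(-4)=64, P(1)=-61. Local minima of Q: Q(-4)=-2944, Q(3)=486.
So the global minimum of C is P(1) + Q(-4) + 3 = -61 − 2944 + 3 = -3002, attained at (1, -4).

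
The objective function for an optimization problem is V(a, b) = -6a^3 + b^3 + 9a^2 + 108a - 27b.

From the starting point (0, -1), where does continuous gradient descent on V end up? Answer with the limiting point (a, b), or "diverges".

V is separable, so gradient descent decouples: a follows -∂V/∂a, b follows -∂V/∂b.
∂V/∂a = -18(a - 3)(a + 2); at a=0 this is 108, so a decreases.
∂V/∂b = 3(b - 3)(b + 3); at b=-1 this is -24, so b increases.
a converges to its nearest critical value -2 (a local min of the a-part); b converges to 3. The iterate converges to (-2, 3).

(-2, 3)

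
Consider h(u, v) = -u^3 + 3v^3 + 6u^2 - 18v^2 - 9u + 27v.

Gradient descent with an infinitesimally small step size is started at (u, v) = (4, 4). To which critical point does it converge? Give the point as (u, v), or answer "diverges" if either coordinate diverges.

h is separable, so gradient descent decouples: u follows -∂h/∂u, v follows -∂h/∂v.
∂h/∂u = -3(u - 3)(u - 1); at u=4 this is -9, so u increases.
∂h/∂v = 9(v - 3)(v - 1); at v=4 this is 27, so v decreases.
The u-coordinate has no critical point in that direction and runs off to infinity.

diverges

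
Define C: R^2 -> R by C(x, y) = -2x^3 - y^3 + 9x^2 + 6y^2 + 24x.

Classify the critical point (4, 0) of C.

The mixed partial ∂²C/∂x∂y is 0, so the Hessian at any point is diag(C_xx, C_yy) = diag(6(-2x + 3), 6(-y + 2)).
At (4, 0): H = diag(-30, 12).
The eigenvalues have opposite signs, so H is indefinite: a saddle point.

saddle point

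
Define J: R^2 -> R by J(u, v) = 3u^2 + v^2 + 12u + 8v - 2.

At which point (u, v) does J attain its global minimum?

(-2, -4)

J(u,v) separates as P(u) + Q(v) − 2, so its minimum is min P + min Q − 2.
P'(u) = 6u + 12 vanishes at u ∈ {-2}; Q'(v) = 2v + 8 vanishes at v ∈ {-4}.
Local minima of P (where P''>0): P(-2)=-12. Local minima of Q: Q(-4)=-16.
So the global minimum of J is P(-2) + Q(-4) − 2 = -12 − 16 − 2 = -30, attained at (-2, -4).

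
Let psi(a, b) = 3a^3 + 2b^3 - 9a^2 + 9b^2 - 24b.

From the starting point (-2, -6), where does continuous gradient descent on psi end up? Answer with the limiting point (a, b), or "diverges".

diverges

psi is separable, so gradient descent decouples: a follows -∂psi/∂a, b follows -∂psi/∂b.
∂psi/∂a = 9a(a - 2); at a=-2 this is 72, so a decreases.
∂psi/∂b = 6(b - 1)(b + 4); at b=-6 this is 84, so b decreases.
The a-coordinate has no critical point in that direction and runs off to infinity.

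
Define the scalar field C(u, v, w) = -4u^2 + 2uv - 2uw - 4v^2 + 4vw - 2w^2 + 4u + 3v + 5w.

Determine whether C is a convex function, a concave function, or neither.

C is quadratic, so its Hessian is the constant matrix H = [[-8, 2, -2], [2, -8, 4], [-2, 4, -4]].
Leading principal minors: -8, 60, -112.
Signs alternate −, +, − ⇒ H ≺ 0 ⇒ concave.

concave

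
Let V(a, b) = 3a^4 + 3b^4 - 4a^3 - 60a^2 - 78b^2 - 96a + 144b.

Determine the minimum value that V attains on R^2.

V(a,b) separates as P(a) + Q(b), so its minimum is min P + min Q.
P'(a) = 12(a - 4)(a + 1)(a + 2) vanishes at a ∈ {-2, -1, 4}; Q'(b) = 12(b - 3)(b - 1)(b + 4) vanishes at b ∈ {-4, 1, 3}.
Local minima of P (where P''>0): P(-2)=32, P(4)=-832. Local minima of Q: Q(-4)=-1056, Q(3)=-27.
So the global minimum of V is P(4) + Q(-4) = -832 − 1056 = -1888, attained at (4, -4).

-1888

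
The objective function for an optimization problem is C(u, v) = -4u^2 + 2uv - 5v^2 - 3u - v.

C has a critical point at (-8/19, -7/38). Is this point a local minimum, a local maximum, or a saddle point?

local maximum

The Hessian of C is constant: H = [[-8, 2], [2, -10]].
det(H) = (-8)·(-10) − 2² = 76.
det(H) > 0 and tr(H) = -18 < 0, so H is negative definite and the point is a local maximum.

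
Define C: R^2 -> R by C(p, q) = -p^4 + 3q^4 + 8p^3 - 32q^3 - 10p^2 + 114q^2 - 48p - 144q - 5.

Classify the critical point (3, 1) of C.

The mixed partial ∂²C/∂p∂q is 0, so the Hessian at any point is diag(C_pp, C_qq) = diag(4(-3p^2 + 12p - 5), 12(3q^2 - 16q + 19)).
At (3, 1): H = diag(16, 72).
Both eigenvalues are positive, so H is positive definite: a local minimum.

local minimum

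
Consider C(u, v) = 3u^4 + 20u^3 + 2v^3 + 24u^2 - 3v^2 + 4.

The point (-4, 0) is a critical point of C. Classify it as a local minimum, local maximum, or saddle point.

The mixed partial ∂²C/∂u∂v is 0, so the Hessian at any point is diag(C_uu, C_vv) = diag(12(3u^2 + 10u + 4), 6(2v - 1)).
At (-4, 0): H = diag(144, -6).
The eigenvalues have opposite signs, so H is indefinite: a saddle point.

saddle point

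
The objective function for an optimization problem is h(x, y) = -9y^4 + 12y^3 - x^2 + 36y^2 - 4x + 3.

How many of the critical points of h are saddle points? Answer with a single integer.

1

h separates as a function of x plus a function of y, so ∇h=0 decouples.
∂h/∂x = -2(x + 2) = 0 at x ∈ {-2}; ∂h/∂y = -36y(y - 2)(y + 1) = 0 at y ∈ {-1, 0, 2}.
The Hessian is diagonal: diag(h_xx, h_yy). Second derivatives: h_xx(-2)=-2; h_yy(-1)=-108, h_yy(0)=72, h_yy(2)=-216.
Saddle points occur where the two diagonal entries have opposite signs: (-2, 0). Count: 1.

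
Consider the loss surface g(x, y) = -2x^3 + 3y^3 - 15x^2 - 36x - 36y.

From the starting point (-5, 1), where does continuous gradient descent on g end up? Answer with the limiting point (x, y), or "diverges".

(-3, 2)

g is separable, so gradient descent decouples: x follows -∂g/∂x, y follows -∂g/∂y.
∂g/∂x = -6(x + 2)(x + 3); at x=-5 this is -36, so x increases.
∂g/∂y = 9(y - 2)(y + 2); at y=1 this is -27, so y increases.
x converges to its nearest critical value -3 (a local min of the x-part); y converges to 2. The iterate converges to (-3, 2).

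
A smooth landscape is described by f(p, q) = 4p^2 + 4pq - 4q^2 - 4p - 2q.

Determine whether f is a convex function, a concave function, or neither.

neither

f is quadratic, so its Hessian is the constant matrix H = [[8, 4], [4, -8]].
det(H) = -80, tr(H) = 0.
det(H) < 0, so H is indefinite: neither convex nor concave.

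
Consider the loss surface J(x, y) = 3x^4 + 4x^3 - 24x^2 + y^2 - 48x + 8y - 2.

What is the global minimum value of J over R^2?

J(x,y) separates as P(x) + Q(y) − 2, so its minimum is min P + min Q − 2.
P'(x) = 12(x - 2)(x + 1)(x + 2) vanishes at x ∈ {-2, -1, 2}; Q'(y) = 2y + 8 vanishes at y ∈ {-4}.
Local minima of P (where P''>0): P(-2)=16, P(2)=-112. Local minima of Q: Q(-4)=-16.
So the global minimum of J is P(2) + Q(-4) − 2 = -112 − 16 − 2 = -130, attained at (2, -4).

-130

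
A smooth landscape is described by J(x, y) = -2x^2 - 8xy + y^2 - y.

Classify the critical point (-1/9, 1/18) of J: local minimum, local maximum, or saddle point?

The Hessian of J is constant: H = [[-4, -8], [-8, 2]].
det(H) = (-4)·2 − (-8)² = -72.
Since det(H) < 0, H is indefinite and the critical point is a saddle point.

saddle point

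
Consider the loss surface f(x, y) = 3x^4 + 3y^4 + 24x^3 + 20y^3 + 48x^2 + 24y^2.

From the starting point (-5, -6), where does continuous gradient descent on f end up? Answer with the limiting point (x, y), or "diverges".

(-4, -4)

f is separable, so gradient descent decouples: x follows -∂f/∂x, y follows -∂f/∂y.
∂f/∂x = 12x(x + 2)(x + 4); at x=-5 this is -180, so x increases.
∂f/∂y = 12y(y + 1)(y + 4); at y=-6 this is -720, so y increases.
x converges to its nearest critical value -4 (a local min of the x-part); y converges to -4. The iterate converges to (-4, -4).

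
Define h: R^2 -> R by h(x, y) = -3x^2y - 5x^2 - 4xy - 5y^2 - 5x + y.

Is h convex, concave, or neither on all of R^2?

The term -3x^2y is cubic, so the Hessian is not constant.
∂²h/∂x² = -6y - 10, which takes both signs as y varies (negative for sufficiently large y). A diagonal entry of the Hessian changing sign means the Hessian is neither positive- nor negative-semidefinite on all of R^2.

neither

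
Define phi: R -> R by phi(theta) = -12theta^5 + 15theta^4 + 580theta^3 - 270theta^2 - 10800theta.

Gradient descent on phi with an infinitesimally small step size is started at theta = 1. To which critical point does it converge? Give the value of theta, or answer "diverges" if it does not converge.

phi'(theta) = -60(theta - 5)(theta - 3)(theta + 3)(theta + 4), so phi'(1) = -9600.
Gradient descent moves in the -phi' direction, i.e. theta is increasing.
The nearest critical point in that direction is theta = 3, where phi'' = 5040 > 0 (a local minimum). The iterate converges there.

3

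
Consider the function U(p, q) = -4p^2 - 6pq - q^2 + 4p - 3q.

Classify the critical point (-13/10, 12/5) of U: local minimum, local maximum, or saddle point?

saddle point

The Hessian of U is constant: H = [[-8, -6], [-6, -2]].
det(H) = (-8)·(-2) − (-6)² = -20.
Since det(H) < 0, H is indefinite and the critical point is a saddle point.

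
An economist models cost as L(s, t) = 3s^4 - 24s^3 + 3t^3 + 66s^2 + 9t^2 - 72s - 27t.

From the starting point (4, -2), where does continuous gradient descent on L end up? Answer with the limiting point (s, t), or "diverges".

L is separable, so gradient descent decouples: s follows -∂L/∂s, t follows -∂L/∂t.
∂L/∂s = 12(s - 3)(s - 2)(s - 1); at s=4 this is 72, so s decreases.
∂L/∂t = 9(t - 1)(t + 3); at t=-2 this is -27, so t increases.
s converges to its nearest critical value 3 (a local min of the s-part); t converges to 1. The iterate converges to (3, 1).

(3, 1)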